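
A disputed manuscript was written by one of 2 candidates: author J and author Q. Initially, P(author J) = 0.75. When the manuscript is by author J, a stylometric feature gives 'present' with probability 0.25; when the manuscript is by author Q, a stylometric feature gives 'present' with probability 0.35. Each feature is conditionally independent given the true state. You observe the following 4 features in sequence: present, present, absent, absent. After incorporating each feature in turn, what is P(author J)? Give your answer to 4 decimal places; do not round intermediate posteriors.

0.6708

After 'present': P(author J) = 0.25·0.7500 / (0.25·0.7500 + 0.35·0.2500) ≈ 0.6818
After 'present': P(author J) = 0.25·0.6818 / (0.25·0.6818 + 0.35·0.3182) ≈ 0.6048
After 'absent': P(author J) = 0.75·0.6048 / (0.75·0.6048 + 0.65·0.3952) ≈ 0.6385
After 'absent': P(author J) = 0.75·0.6385 / (0.75·0.6385 + 0.65·0.3615) ≈ 0.6708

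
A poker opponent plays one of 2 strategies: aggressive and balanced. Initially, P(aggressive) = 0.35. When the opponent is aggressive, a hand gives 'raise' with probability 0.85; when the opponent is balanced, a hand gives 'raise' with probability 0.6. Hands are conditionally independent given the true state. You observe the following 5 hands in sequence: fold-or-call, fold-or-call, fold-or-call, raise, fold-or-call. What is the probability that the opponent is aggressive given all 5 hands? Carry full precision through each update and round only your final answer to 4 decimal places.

After 'fold-or-call': P(aggressive) = 0.15·0.3500 / (0.15·0.3500 + 0.4·0.6500) ≈ 0.1680
After 'fold-or-call': P(aggressive) = 0.15·0.1680 / (0.15·0.1680 + 0.4·0.8320) ≈ 0.0704
After 'fold-or-call': P(aggressive) = 0.15·0.0704 / (0.15·0.0704 + 0.4·0.9296) ≈ 0.0276
After 'raise': P(aggressive) = 0.85·0.0276 / (0.85·0.0276 + 0.6·0.9724) ≈ 0.0387
After 'fold-or-call': P(aggressive) = 0.15·0.0387 / (0.15·0.0387 + 0.4·0.9613) ≈ 0.0149

0.0149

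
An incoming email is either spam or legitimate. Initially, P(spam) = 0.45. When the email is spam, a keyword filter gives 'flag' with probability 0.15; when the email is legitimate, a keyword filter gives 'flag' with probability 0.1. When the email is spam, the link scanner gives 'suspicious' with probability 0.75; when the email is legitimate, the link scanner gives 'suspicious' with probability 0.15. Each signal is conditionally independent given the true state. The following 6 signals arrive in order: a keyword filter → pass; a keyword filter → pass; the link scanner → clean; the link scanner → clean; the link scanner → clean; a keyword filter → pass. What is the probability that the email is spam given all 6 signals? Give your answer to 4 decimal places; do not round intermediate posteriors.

Each posterior becomes the prior for the next update.
After a keyword filter='pass': P(spam) = 0.85·0.4500 / (0.85·0.4500 + 0.9·0.5500) ≈ 0.4359
After a keyword filter='pass': P(spam) = 0.85·0.4359 / (0.85·0.4359 + 0.9·0.5641) ≈ 0.4219
After the link scanner='clean': P(spam) = 0.25·0.4219 / (0.25·0.4219 + 0.85·0.5781) ≈ 0.1767
After the link scanner='clean': P(spam) = 0.25·0.1767 / (0.25·0.1767 + 0.85·0.8233) ≈ 0.0594
After the link scanner='clean': P(spam) = 0.25·0.0594 / (0.25·0.0594 + 0.85·0.9406) ≈ 0.0182
After a keyword filter='pass': P(spam) = 0.85·0.0182 / (0.85·0.0182 + 0.9·0.9818) ≈ 0.0172

0.0172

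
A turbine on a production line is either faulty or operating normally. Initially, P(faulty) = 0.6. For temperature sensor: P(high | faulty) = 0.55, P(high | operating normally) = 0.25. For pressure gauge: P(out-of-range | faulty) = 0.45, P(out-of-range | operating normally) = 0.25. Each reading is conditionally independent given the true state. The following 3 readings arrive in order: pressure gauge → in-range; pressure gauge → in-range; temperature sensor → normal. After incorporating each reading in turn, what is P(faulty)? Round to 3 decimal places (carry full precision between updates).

After pressure gauge='in-range': P(faulty) = 0.55·0.6000 / (0.55·0.6000 + 0.75·0.4000) ≈ 0.5238
After pressure gauge='in-range': P(faulty) = 0.55·0.5238 / (0.55·0.5238 + 0.75·0.4762) ≈ 0.4465
After temperature sensor='normal': P(faulty) = 0.45·0.4465 / (0.45·0.4465 + 0.75·0.5535) ≈ 0.3261

0.326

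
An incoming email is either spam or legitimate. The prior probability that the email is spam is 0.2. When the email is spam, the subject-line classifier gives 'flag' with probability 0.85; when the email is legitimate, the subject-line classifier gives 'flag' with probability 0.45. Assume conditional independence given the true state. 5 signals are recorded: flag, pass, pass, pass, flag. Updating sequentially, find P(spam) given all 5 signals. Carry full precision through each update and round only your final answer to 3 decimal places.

0.018

After 'flag': P(spam) = 0.85·0.2000 / (0.85·0.2000 + 0.45·0.8000) ≈ 0.3208
After 'pass': P(spam) = 0.15·0.3208 / (0.15·0.3208 + 0.55·0.6792) ≈ 0.1141
After 'pass': P(spam) = 0.15·0.1141 / (0.15·0.1141 + 0.55·0.8859) ≈ 0.0339
After 'pass': P(spam) = 0.15·0.0339 / (0.15·0.0339 + 0.55·0.9661) ≈ 0.0095
After 'flag': P(spam) = 0.85·0.0095 / (0.85·0.0095 + 0.45·0.9905) ≈ 0.0178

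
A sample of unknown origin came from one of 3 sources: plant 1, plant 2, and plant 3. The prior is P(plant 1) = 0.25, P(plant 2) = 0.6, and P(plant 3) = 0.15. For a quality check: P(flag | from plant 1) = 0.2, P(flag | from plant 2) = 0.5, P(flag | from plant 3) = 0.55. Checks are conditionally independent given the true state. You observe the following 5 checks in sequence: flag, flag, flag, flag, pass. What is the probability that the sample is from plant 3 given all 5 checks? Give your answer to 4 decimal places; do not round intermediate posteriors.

0.2447

After 'flag': normaliser = 0.2·0.2500 + 0.5·0.6000 + 0.55·0.1500; P(plant 1) ≈ 0.1156, P(plant 2) ≈ 0.6936, P(plant 3) ≈ 0.1908
After 'flag': normaliser = 0.2·0.1156 + 0.5·0.6936 + 0.55·0.1908; P(plant 1) ≈ 0.0487, P(plant 2) ≈ 0.7304, P(plant 3) ≈ 0.2209
After 'flag': normaliser = 0.2·0.0487 + 0.5·0.7304 + 0.55·0.2209; P(plant 1) ≈ 0.0196, P(plant 2) ≈ 0.7356, P(plant 3) ≈ 0.2448
After 'flag': normaliser = 0.2·0.0196 + 0.5·0.7356 + 0.55·0.2448; P(plant 1) ≈ 0.0077, P(plant 2) ≈ 0.7264, P(plant 3) ≈ 0.2659
After 'pass': normaliser = 0.8·0.0077 + 0.5·0.7264 + 0.45·0.2659; P(plant 1) ≈ 0.0127, P(plant 2) ≈ 0.7427, P(plant 3) ≈ 0.2447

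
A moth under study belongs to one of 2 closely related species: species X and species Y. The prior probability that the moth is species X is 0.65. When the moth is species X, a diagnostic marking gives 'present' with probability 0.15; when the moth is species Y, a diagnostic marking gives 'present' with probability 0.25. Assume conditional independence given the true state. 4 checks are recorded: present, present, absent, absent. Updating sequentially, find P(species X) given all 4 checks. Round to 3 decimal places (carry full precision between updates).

Each posterior becomes the prior for the next update.
After 'present': P(species X) = 0.15·0.6500 / (0.15·0.6500 + 0.25·0.3500) ≈ 0.5270
After 'present': P(species X) = 0.15·0.5270 / (0.15·0.5270 + 0.25·0.4730) ≈ 0.4007
After 'absent': P(species X) = 0.85·0.4007 / (0.85·0.4007 + 0.75·0.5993) ≈ 0.4311
After 'absent': P(species X) = 0.85·0.4311 / (0.85·0.4311 + 0.75·0.5689) ≈ 0.4620

0.462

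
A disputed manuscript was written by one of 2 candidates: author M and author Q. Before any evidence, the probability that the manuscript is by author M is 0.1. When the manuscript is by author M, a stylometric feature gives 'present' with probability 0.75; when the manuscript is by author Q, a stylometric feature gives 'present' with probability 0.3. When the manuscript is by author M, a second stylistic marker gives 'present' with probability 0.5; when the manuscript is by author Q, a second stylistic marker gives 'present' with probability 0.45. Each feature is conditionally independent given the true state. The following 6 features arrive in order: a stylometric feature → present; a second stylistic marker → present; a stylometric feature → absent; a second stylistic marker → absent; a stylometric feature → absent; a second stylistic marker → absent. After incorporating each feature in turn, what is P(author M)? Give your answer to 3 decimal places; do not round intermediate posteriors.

Apply Bayes' rule sequentially, carrying P(author M) forward.
After a stylometric feature='present': P(author M) = 0.75·0.1000 / (0.75·0.1000 + 0.3·0.9000) ≈ 0.2174
After a second stylistic marker='present': P(author M) = 0.5·0.2174 / (0.5·0.2174 + 0.45·0.7826) ≈ 0.2358
After a stylometric feature='absent': P(author M) = 0.25·0.2358 / (0.25·0.2358 + 0.7·0.7642) ≈ 0.0993
After a second stylistic marker='absent': P(author M) = 0.5·0.0993 / (0.5·0.0993 + 0.55·0.9007) ≈ 0.0911
After a stylometric feature='absent': P(author M) = 0.25·0.0911 / (0.25·0.0911 + 0.7·0.9089) ≈ 0.0346
After a second stylistic marker='absent': P(author M) = 0.5·0.0346 / (0.5·0.0346 + 0.55·0.9654) ≈ 0.0315

0.032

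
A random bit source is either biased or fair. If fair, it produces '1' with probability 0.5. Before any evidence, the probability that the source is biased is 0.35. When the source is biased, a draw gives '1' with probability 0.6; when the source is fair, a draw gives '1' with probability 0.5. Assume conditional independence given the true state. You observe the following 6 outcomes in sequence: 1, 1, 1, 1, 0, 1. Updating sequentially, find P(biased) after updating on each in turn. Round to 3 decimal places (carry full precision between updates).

0.517

After '1': P(biased) = 0.6·0.3500 / (0.6·0.3500 + 0.5·0.6500) ≈ 0.3925
After '1': P(biased) = 0.6·0.3925 / (0.6·0.3925 + 0.5·0.6075) ≈ 0.4367
After '1': P(biased) = 0.6·0.4367 / (0.6·0.4367 + 0.5·0.5633) ≈ 0.4820
After '1': P(biased) = 0.6·0.4820 / (0.6·0.4820 + 0.5·0.5180) ≈ 0.5275
After '0': P(biased) = 0.4·0.5275 / (0.4·0.5275 + 0.5·0.4725) ≈ 0.4718
After '1': P(biased) = 0.6·0.4718 / (0.6·0.4718 + 0.5·0.5282) ≈ 0.5173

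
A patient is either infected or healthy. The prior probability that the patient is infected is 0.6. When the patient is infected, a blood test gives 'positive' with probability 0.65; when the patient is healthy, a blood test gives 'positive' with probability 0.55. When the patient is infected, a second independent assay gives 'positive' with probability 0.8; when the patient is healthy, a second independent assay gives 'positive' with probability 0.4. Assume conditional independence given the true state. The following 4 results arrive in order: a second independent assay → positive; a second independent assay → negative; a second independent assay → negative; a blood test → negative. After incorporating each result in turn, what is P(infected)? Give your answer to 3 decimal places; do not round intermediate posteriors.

After a second independent assay='positive': P(infected) = 0.8·0.6000 / (0.8·0.6000 + 0.4·0.4000) ≈ 0.7500
After a second independent assay='negative': P(infected) = 0.2·0.7500 / (0.2·0.7500 + 0.6·0.2500) ≈ 0.5000
After a second independent assay='negative': P(infected) = 0.2·0.5000 / (0.2·0.5000 + 0.6·0.5000) ≈ 0.2500
After a blood test='negative': P(infected) = 0.35·0.2500 / (0.35·0.2500 + 0.45·0.7500) ≈ 0.2059

0.206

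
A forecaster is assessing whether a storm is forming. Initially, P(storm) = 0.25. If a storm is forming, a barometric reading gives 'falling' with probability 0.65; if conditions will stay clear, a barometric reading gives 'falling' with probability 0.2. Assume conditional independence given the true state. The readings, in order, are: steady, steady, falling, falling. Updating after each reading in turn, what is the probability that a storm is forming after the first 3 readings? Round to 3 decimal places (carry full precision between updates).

After 'steady': P(storm) = 0.35·0.2500 / (0.35·0.2500 + 0.8·0.7500) ≈ 0.1273
After 'steady': P(storm) = 0.35·0.1273 / (0.35·0.1273 + 0.8·0.8727) ≈ 0.0600
After 'falling': P(storm) = 0.65·0.0600 / (0.65·0.0600 + 0.2·0.9400) ≈ 0.1717

0.172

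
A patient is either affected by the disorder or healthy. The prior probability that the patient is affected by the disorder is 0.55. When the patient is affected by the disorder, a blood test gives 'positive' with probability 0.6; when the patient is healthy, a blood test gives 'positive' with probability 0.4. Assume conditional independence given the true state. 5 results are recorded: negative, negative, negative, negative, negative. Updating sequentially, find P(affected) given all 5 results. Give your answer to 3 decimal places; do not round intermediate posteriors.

0.139

After 'negative': P(affected) = 0.4·0.5500 / (0.4·0.5500 + 0.6·0.4500) ≈ 0.4490
After 'negative': P(affected) = 0.4·0.4490 / (0.4·0.4490 + 0.6·0.5510) ≈ 0.3520
After 'negative': P(affected) = 0.4·0.3520 / (0.4·0.3520 + 0.6·0.6480) ≈ 0.2659
After 'negative': P(affected) = 0.4·0.2659 / (0.4·0.2659 + 0.6·0.7341) ≈ 0.1945
After 'negative': P(affected) = 0.4·0.1945 / (0.4·0.1945 + 0.6·0.8055) ≈ 0.1386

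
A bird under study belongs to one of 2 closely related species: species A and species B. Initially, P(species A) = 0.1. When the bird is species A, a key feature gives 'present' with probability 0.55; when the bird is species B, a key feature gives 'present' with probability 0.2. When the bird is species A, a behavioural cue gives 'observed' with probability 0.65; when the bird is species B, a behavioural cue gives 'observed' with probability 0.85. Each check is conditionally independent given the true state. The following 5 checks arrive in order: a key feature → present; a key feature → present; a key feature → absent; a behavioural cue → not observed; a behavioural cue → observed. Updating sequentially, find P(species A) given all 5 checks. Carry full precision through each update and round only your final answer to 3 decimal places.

After a key feature='present': P(species A) = 0.55·0.1000 / (0.55·0.1000 + 0.2·0.9000) ≈ 0.2340
After a key feature='present': P(species A) = 0.55·0.2340 / (0.55·0.2340 + 0.2·0.7660) ≈ 0.4566
After a key feature='absent': P(species A) = 0.45·0.4566 / (0.45·0.4566 + 0.8·0.5434) ≈ 0.3210
After a behavioural cue='not observed': P(species A) = 0.35·0.3210 / (0.35·0.3210 + 0.15·0.6790) ≈ 0.5245
After a behavioural cue='observed': P(species A) = 0.65·0.5245 / (0.65·0.5245 + 0.85·0.4755) ≈ 0.4575

0.458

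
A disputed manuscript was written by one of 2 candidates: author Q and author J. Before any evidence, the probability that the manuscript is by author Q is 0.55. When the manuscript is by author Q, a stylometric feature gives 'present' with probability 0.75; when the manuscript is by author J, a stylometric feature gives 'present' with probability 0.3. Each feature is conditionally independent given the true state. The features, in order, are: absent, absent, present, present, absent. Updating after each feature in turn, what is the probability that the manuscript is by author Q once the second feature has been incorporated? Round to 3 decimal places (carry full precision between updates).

0.135

After 'absent': P(author Q) = 0.25·0.5500 / (0.25·0.5500 + 0.7·0.4500) ≈ 0.3039
After 'absent': P(author Q) = 0.25·0.3039 / (0.25·0.3039 + 0.7·0.6961) ≈ 0.1349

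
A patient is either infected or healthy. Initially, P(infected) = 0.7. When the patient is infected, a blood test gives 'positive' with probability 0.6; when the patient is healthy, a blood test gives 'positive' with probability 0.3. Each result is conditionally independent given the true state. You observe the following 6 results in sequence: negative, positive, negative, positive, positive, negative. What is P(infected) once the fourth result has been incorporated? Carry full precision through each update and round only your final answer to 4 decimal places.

After 'negative': P(infected) = 0.4·0.7000 / (0.4·0.7000 + 0.7·0.3000) ≈ 0.5714
After 'positive': P(infected) = 0.6·0.5714 / (0.6·0.5714 + 0.3·0.4286) ≈ 0.7273
After 'negative': P(infected) = 0.4·0.7273 / (0.4·0.7273 + 0.7·0.2727) ≈ 0.6038
After 'positive': P(infected) = 0.6·0.6038 / (0.6·0.6038 + 0.3·0.3962) ≈ 0.7529

0.7529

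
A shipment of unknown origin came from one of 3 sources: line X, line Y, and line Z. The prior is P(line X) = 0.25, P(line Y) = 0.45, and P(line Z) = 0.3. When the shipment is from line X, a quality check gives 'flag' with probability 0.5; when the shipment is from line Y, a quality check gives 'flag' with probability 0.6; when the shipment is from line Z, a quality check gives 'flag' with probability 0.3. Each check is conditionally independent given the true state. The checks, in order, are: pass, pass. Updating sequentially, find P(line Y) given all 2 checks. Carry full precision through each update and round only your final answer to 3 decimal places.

After 'pass': normaliser = 0.5·0.2500 + 0.4·0.4500 + 0.7·0.3000; P(line X) ≈ 0.2427, P(line Y) ≈ 0.3495, P(line Z) ≈ 0.4078
After 'pass': normaliser = 0.5·0.2427 + 0.4·0.3495 + 0.7·0.4078; P(line X) ≈ 0.2220, P(line Y) ≈ 0.2558, P(line Z) ≈ 0.5222

0.256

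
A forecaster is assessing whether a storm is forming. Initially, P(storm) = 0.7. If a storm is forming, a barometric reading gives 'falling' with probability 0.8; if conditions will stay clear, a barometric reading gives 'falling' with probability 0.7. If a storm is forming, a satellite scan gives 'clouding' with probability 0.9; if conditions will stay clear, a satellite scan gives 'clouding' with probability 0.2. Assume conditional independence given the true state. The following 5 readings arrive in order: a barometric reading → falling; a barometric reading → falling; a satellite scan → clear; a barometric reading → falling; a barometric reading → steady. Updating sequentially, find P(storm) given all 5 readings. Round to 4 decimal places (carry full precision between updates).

After a barometric reading='falling': P(storm) = 0.8·0.7000 / (0.8·0.7000 + 0.7·0.3000) ≈ 0.7273
After a barometric reading='falling': P(storm) = 0.8·0.7273 / (0.8·0.7273 + 0.7·0.2727) ≈ 0.7529
After a satellite scan='clear': P(storm) = 0.1·0.7529 / (0.1·0.7529 + 0.8·0.2471) ≈ 0.2759
After a barometric reading='falling': P(storm) = 0.8·0.2759 / (0.8·0.2759 + 0.7·0.7241) ≈ 0.3033
After a barometric reading='steady': P(storm) = 0.2·0.3033 / (0.2·0.3033 + 0.3·0.6967) ≈ 0.2250

0.2250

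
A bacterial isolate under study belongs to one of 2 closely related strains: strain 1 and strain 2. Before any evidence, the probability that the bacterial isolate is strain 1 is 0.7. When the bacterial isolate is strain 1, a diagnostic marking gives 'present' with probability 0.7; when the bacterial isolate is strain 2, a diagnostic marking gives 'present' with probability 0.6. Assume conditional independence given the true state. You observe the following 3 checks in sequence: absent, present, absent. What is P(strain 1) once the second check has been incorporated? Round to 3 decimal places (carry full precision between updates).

0.671

After 'absent': P(strain 1) = 0.3·0.7000 / (0.3·0.7000 + 0.4·0.3000) ≈ 0.6364
After 'present': P(strain 1) = 0.7·0.6364 / (0.7·0.6364 + 0.6·0.3636) ≈ 0.6712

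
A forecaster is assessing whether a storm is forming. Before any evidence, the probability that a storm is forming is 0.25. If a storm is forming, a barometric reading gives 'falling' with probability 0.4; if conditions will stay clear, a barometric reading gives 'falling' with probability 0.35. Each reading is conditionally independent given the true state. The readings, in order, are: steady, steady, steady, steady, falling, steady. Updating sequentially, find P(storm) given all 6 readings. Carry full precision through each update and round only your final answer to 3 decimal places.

0.203

After 'steady': P(storm) = 0.6·0.2500 / (0.6·0.2500 + 0.65·0.7500) ≈ 0.2353
After 'steady': P(storm) = 0.6·0.2353 / (0.6·0.2353 + 0.65·0.7647) ≈ 0.2212
After 'steady': P(storm) = 0.6·0.2212 / (0.6·0.2212 + 0.65·0.7788) ≈ 0.2077
After 'steady': P(storm) = 0.6·0.2077 / (0.6·0.2077 + 0.65·0.7923) ≈ 0.1949
After 'falling': P(storm) = 0.4·0.1949 / (0.4·0.1949 + 0.35·0.8051) ≈ 0.2167
After 'steady': P(storm) = 0.6·0.2167 / (0.6·0.2167 + 0.65·0.7833) ≈ 0.2034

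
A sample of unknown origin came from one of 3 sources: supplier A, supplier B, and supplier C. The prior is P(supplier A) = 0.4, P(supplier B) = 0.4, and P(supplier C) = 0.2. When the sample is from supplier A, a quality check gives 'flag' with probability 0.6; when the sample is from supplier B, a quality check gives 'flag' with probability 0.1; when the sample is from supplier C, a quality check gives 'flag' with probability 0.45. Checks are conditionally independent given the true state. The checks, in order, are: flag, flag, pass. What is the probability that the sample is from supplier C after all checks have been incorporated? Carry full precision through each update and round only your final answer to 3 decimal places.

0.267

After 'flag': normaliser = 0.6·0.4000 + 0.1·0.4000 + 0.45·0.2000; P(supplier A) ≈ 0.6486, P(supplier B) ≈ 0.1081, P(supplier C) ≈ 0.2432
After 'flag': normaliser = 0.6·0.6486 + 0.1·0.1081 + 0.45·0.2432; P(supplier A) ≈ 0.7639, P(supplier B) ≈ 0.0212, P(supplier C) ≈ 0.2149
After 'pass': normaliser = 0.4·0.7639 + 0.9·0.0212 + 0.55·0.2149; P(supplier A) ≈ 0.6900, P(supplier B) ≈ 0.0431, P(supplier C) ≈ 0.2668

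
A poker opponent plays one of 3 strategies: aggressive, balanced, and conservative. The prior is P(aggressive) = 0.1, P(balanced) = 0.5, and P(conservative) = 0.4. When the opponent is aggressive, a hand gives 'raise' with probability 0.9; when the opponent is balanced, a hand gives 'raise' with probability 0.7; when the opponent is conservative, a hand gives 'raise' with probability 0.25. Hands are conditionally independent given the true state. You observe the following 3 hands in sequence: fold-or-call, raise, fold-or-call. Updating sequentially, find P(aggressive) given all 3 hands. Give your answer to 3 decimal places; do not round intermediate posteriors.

After 'fold-or-call': normaliser = 0.1·0.1000 + 0.3·0.5000 + 0.75·0.4000; P(aggressive) ≈ 0.0217, P(balanced) ≈ 0.3261, P(conservative) ≈ 0.6522
After 'raise': normaliser = 0.9·0.0217 + 0.7·0.3261 + 0.25·0.6522; P(aggressive) ≈ 0.0476, P(balanced) ≈ 0.5556, P(conservative) ≈ 0.3968
After 'fold-or-call': normaliser = 0.1·0.0476 + 0.3·0.5556 + 0.75·0.3968; P(aggressive) ≈ 0.0102, P(balanced) ≈ 0.3553, P(conservative) ≈ 0.6345

0.010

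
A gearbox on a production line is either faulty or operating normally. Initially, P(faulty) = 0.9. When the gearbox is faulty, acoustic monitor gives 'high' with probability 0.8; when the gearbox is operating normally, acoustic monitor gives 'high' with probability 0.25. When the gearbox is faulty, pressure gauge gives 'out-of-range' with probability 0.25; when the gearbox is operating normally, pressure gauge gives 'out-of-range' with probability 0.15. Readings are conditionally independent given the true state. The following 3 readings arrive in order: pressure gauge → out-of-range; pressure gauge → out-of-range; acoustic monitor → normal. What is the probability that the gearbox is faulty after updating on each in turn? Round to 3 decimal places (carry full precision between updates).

After pressure gauge='out-of-range': P(faulty) = 0.25·0.9000 / (0.25·0.9000 + 0.15·0.1000) ≈ 0.9375
After pressure gauge='out-of-range': P(faulty) = 0.25·0.9375 / (0.25·0.9375 + 0.15·0.0625) ≈ 0.9615
After acoustic monitor='normal': P(faulty) = 0.2·0.9615 / (0.2·0.9615 + 0.75·0.0385) ≈ 0.8696

0.870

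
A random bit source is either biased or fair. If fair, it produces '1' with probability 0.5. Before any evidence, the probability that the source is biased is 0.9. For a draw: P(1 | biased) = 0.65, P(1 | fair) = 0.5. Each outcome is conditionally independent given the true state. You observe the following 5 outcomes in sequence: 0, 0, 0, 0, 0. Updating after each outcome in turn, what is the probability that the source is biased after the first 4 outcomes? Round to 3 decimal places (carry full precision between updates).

0.684

After '0': P(biased) = 0.35·0.9000 / (0.35·0.9000 + 0.5·0.1000) ≈ 0.8630
After '0': P(biased) = 0.35·0.8630 / (0.35·0.8630 + 0.5·0.1370) ≈ 0.8152
After '0': P(biased) = 0.35·0.8152 / (0.35·0.8152 + 0.5·0.1848) ≈ 0.7553
After '0': P(biased) = 0.35·0.7553 / (0.35·0.7553 + 0.5·0.2447) ≈ 0.6836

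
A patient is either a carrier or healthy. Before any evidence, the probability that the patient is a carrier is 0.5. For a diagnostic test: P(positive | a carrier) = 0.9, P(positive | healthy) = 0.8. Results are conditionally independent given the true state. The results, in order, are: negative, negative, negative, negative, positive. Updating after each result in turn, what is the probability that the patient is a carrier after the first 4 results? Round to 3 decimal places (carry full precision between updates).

0.059

After 'negative': P(carrier) = 0.1·0.5000 / (0.1·0.5000 + 0.2·0.5000) ≈ 0.3333
After 'negative': P(carrier) = 0.1·0.3333 / (0.1·0.3333 + 0.2·0.6667) ≈ 0.2000
After 'negative': P(carrier) = 0.1·0.2000 / (0.1·0.2000 + 0.2·0.8000) ≈ 0.1111
After 'negative': P(carrier) = 0.1·0.1111 / (0.1·0.1111 + 0.2·0.8889) ≈ 0.0588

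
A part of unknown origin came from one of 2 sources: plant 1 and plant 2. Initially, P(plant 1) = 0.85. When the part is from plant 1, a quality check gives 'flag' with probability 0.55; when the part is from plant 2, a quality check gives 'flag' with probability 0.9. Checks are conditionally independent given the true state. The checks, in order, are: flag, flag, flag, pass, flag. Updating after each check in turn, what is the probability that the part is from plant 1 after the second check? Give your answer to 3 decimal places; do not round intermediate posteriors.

After 'flag': P(plant 1) = 0.55·0.8500 / (0.55·0.8500 + 0.9·0.1500) ≈ 0.7759
After 'flag': P(plant 1) = 0.55·0.7759 / (0.55·0.7759 + 0.9·0.2241) ≈ 0.6791

0.679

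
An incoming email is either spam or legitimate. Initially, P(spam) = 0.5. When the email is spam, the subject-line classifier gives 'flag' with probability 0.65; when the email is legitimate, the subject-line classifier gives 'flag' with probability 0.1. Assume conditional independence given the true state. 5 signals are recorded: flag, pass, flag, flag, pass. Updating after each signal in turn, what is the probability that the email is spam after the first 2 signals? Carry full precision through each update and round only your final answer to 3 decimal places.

0.717

Apply Bayes' rule sequentially, carrying P(spam) forward.
After 'flag': P(spam) = 0.65·0.5000 / (0.65·0.5000 + 0.1·0.5000) ≈ 0.8667
After 'pass': P(spam) = 0.35·0.8667 / (0.35·0.8667 + 0.9·0.1333) ≈ 0.7165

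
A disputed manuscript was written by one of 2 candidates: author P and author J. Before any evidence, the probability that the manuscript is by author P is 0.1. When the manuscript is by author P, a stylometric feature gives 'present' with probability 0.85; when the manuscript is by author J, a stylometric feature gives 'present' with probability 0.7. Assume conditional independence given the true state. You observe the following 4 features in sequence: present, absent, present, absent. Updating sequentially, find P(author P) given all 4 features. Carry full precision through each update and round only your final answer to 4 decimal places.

0.0393

After 'present': P(author P) = 0.85·0.1000 / (0.85·0.1000 + 0.7·0.9000) ≈ 0.1189
After 'absent': P(author P) = 0.15·0.1189 / (0.15·0.1189 + 0.3·0.8811) ≈ 0.0632
After 'present': P(author P) = 0.85·0.0632 / (0.85·0.0632 + 0.7·0.9368) ≈ 0.0757
After 'absent': P(author P) = 0.15·0.0757 / (0.15·0.0757 + 0.3·0.9243) ≈ 0.0393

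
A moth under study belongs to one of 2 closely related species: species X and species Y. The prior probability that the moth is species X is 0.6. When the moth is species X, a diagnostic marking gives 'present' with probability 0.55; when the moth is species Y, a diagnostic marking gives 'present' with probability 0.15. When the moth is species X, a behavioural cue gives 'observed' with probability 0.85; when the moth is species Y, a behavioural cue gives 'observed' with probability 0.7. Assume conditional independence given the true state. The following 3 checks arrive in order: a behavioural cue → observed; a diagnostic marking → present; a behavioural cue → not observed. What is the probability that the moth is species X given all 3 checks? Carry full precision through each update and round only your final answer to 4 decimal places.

Each posterior becomes the prior for the next update.
After a behavioural cue='observed': P(species X) = 0.85·0.6000 / (0.85·0.6000 + 0.7·0.4000) ≈ 0.6456
After a diagnostic marking='present': P(species X) = 0.55·0.6456 / (0.55·0.6456 + 0.15·0.3544) ≈ 0.8698
After a behavioural cue='not observed': P(species X) = 0.15·0.8698 / (0.15·0.8698 + 0.3·0.1302) ≈ 0.7695

0.7695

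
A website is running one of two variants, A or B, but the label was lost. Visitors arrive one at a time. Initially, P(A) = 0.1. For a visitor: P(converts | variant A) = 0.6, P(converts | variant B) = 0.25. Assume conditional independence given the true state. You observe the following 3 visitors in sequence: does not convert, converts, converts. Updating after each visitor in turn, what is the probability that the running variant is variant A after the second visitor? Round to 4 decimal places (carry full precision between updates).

After 'does not convert': P(A) = 0.4·0.1000 / (0.4·0.1000 + 0.75·0.9000) ≈ 0.0559
After 'converts': P(A) = 0.6·0.0559 / (0.6·0.0559 + 0.25·0.9441) ≈ 0.1245

0.1245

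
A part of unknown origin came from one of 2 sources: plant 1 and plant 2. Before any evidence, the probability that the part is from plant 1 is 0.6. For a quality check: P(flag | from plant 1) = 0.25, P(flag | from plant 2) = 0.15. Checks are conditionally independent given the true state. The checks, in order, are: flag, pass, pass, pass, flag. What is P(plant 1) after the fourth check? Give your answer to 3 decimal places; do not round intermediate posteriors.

0.632

Each posterior becomes the prior for the next update.
After 'flag': P(plant 1) = 0.25·0.6000 / (0.25·0.6000 + 0.15·0.4000) ≈ 0.7143
After 'pass': P(plant 1) = 0.75·0.7143 / (0.75·0.7143 + 0.85·0.2857) ≈ 0.6881
After 'pass': P(plant 1) = 0.75·0.6881 / (0.75·0.6881 + 0.85·0.3119) ≈ 0.6606
After 'pass': P(plant 1) = 0.75·0.6606 / (0.75·0.6606 + 0.85·0.3394) ≈ 0.6320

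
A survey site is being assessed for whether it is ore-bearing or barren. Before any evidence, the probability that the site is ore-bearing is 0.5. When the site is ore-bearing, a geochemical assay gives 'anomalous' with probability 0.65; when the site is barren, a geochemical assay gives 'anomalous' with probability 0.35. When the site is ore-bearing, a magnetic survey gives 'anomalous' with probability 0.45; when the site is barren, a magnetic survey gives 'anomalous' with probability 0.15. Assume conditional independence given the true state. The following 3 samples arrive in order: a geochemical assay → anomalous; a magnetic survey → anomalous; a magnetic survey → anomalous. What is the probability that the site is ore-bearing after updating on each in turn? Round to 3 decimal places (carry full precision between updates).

After a geochemical assay='anomalous': P(ore) = 0.65·0.5000 / (0.65·0.5000 + 0.35·0.5000) ≈ 0.6500
After a magnetic survey='anomalous': P(ore) = 0.45·0.6500 / (0.45·0.6500 + 0.15·0.3500) ≈ 0.8478
After a magnetic survey='anomalous': P(ore) = 0.45·0.8478 / (0.45·0.8478 + 0.15·0.1522) ≈ 0.9435

0.944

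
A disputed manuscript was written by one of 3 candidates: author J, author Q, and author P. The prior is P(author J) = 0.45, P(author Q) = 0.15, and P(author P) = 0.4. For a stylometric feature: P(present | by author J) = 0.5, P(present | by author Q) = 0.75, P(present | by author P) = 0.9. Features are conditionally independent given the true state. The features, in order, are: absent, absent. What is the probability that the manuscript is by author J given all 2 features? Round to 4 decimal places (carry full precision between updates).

After 'absent': normaliser = 0.5·0.4500 + 0.25·0.1500 + 0.1·0.4000; P(author J) ≈ 0.7438, P(author Q) ≈ 0.1240, P(author P) ≈ 0.1322
After 'absent': normaliser = 0.5·0.7438 + 0.25·0.1240 + 0.1·0.1322; P(author J) ≈ 0.8937, P(author Q) ≈ 0.0745, P(author P) ≈ 0.0318

0.8937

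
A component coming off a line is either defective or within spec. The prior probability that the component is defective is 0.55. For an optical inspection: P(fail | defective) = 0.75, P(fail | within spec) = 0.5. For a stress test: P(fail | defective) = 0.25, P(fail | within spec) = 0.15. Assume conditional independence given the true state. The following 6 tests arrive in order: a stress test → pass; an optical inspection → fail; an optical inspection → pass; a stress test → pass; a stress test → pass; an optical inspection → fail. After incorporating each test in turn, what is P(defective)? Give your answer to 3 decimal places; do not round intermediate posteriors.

Apply Bayes' rule sequentially, carrying P(defective) forward.
After a stress test='pass': P(defective) = 0.75·0.5500 / (0.75·0.5500 + 0.85·0.4500) ≈ 0.5189
After an optical inspection='fail': P(defective) = 0.75·0.5189 / (0.75·0.5189 + 0.5·0.4811) ≈ 0.6180
After an optical inspection='pass': P(defective) = 0.25·0.6180 / (0.25·0.6180 + 0.5·0.3820) ≈ 0.4472
After a stress test='pass': P(defective) = 0.75·0.4472 / (0.75·0.4472 + 0.85·0.5528) ≈ 0.4165
After a stress test='pass': P(defective) = 0.75·0.4165 / (0.75·0.4165 + 0.85·0.5835) ≈ 0.3864
After an optical inspection='fail': P(defective) = 0.75·0.3864 / (0.75·0.3864 + 0.5·0.6136) ≈ 0.4857

0.486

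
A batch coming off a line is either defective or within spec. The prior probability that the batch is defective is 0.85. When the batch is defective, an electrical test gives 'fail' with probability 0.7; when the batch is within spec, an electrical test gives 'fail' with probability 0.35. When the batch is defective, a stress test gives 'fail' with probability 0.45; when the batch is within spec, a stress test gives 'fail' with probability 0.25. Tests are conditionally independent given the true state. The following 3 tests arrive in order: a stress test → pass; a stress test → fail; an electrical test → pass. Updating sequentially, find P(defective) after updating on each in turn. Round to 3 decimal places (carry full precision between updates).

0.775

Each posterior becomes the prior for the next update.
After a stress test='pass': P(defective) = 0.55·0.8500 / (0.55·0.8500 + 0.75·0.1500) ≈ 0.8060
After a stress test='fail': P(defective) = 0.45·0.8060 / (0.45·0.8060 + 0.25·0.1940) ≈ 0.8821
After an electrical test='pass': P(defective) = 0.3·0.8821 / (0.3·0.8821 + 0.65·0.1179) ≈ 0.7754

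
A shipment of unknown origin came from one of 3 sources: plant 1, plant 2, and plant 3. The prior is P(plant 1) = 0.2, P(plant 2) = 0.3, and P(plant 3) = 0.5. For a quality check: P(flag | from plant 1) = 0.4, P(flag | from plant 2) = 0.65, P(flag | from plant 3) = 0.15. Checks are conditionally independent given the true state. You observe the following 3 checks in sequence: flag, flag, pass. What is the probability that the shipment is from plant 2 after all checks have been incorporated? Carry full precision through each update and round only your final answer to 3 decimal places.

After 'flag': normaliser = 0.4·0.2000 + 0.65·0.3000 + 0.15·0.5000; P(plant 1) ≈ 0.2286, P(plant 2) ≈ 0.5571, P(plant 3) ≈ 0.2143
After 'flag': normaliser = 0.4·0.2286 + 0.65·0.5571 + 0.15·0.2143; P(plant 1) ≈ 0.1882, P(plant 2) ≈ 0.7456, P(plant 3) ≈ 0.0662
After 'pass': normaliser = 0.6·0.1882 + 0.35·0.7456 + 0.85·0.0662; P(plant 1) ≈ 0.2626, P(plant 2) ≈ 0.6067, P(plant 3) ≈ 0.1308

0.607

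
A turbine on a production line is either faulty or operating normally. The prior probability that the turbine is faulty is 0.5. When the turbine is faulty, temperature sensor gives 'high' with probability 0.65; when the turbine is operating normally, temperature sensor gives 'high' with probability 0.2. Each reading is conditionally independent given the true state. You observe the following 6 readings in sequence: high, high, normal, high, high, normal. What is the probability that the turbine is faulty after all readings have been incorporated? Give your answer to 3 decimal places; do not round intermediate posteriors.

After 'high': P(faulty) = 0.65·0.5000 / (0.65·0.5000 + 0.2·0.5000) ≈ 0.7647
After 'high': P(faulty) = 0.65·0.7647 / (0.65·0.7647 + 0.2·0.2353) ≈ 0.9135
After 'normal': P(faulty) = 0.35·0.9135 / (0.35·0.9135 + 0.8·0.0865) ≈ 0.8221
After 'high': P(faulty) = 0.65·0.8221 / (0.65·0.8221 + 0.2·0.1779) ≈ 0.9376
After 'high': P(faulty) = 0.65·0.9376 / (0.65·0.9376 + 0.2·0.0624) ≈ 0.9799
After 'normal': P(faulty) = 0.35·0.9799 / (0.35·0.9799 + 0.8·0.0201) ≈ 0.9553

0.955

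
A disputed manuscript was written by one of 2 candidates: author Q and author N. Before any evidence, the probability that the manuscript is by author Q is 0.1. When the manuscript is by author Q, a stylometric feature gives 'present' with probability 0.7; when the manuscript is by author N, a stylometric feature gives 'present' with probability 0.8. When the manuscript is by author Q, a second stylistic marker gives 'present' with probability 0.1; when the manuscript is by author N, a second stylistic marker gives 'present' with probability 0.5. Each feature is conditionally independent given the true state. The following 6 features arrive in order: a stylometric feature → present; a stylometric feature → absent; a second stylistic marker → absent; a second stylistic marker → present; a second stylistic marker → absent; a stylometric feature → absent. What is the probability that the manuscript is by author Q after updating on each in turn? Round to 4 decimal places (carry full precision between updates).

After a stylometric feature='present': P(author Q) = 0.7·0.1000 / (0.7·0.1000 + 0.8·0.9000) ≈ 0.0886
After a stylometric feature='absent': P(author Q) = 0.3·0.0886 / (0.3·0.0886 + 0.2·0.9114) ≈ 0.1273
After a second stylistic marker='absent': P(author Q) = 0.9·0.1273 / (0.9·0.1273 + 0.5·0.8727) ≈ 0.2079
After a second stylistic marker='present': P(author Q) = 0.1·0.2079 / (0.1·0.2079 + 0.5·0.7921) ≈ 0.0499
After a second stylistic marker='absent': P(author Q) = 0.9·0.0499 / (0.9·0.0499 + 0.5·0.9501) ≈ 0.0863
After a stylometric feature='absent': P(author Q) = 0.3·0.0863 / (0.3·0.0863 + 0.2·0.9137) ≈ 0.1242

0.1242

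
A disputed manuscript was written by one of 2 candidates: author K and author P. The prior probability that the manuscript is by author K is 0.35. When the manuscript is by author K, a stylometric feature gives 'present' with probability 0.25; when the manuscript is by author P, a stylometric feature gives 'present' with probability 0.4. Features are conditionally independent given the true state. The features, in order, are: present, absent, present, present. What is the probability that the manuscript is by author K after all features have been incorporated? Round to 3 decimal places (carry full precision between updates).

After 'present': P(author K) = 0.25·0.3500 / (0.25·0.3500 + 0.4·0.6500) ≈ 0.2518
After 'absent': P(author K) = 0.75·0.2518 / (0.75·0.2518 + 0.6·0.7482) ≈ 0.2961
After 'present': P(author K) = 0.25·0.2961 / (0.25·0.2961 + 0.4·0.7039) ≈ 0.2082
After 'present': P(author K) = 0.25·0.2082 / (0.25·0.2082 + 0.4·0.7918) ≈ 0.1411

0.141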